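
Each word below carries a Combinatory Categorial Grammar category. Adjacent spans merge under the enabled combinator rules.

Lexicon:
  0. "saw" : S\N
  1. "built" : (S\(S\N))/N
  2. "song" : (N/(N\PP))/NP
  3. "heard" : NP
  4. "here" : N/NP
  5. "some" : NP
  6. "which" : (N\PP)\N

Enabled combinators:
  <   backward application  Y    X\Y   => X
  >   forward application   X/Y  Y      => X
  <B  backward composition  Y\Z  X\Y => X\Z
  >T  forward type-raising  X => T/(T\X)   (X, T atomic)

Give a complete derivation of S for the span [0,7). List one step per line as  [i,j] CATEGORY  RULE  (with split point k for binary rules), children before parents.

[0,7] S   <
  [0,1] "saw" : S\N
  [1,7] S\(S\N)   >
    [1,2] "built" : (S\(S\N))/N
    [2,7] N   >
      [2,4] N/(N\PP)   >
        [2,3] "song" : (N/(N\PP))/NP
        [3,4] "heard" : NP
      [4,7] N\PP   <
        [4,6] N   >
          [4,5] "here" : N/NP
          [5,6] "some" : NP
        [6,7] "which" : (N\PP)\N

[0,1] S\N  lex  "saw"
[1,2] (S\(S\N))/N  lex  "built"
[2,3] (N/(N\PP))/NP  lex  "song"
[3,4] NP  lex  "heard"
[2,4] N/(N\PP)  >  k=3
[4,5] N/NP  lex  "here"
[5,6] NP  lex  "some"
[4,6] N  >  k=5
[6,7] (N\PP)\N  lex  "which"
[4,7] N\PP  <  k=6
[2,7] N  >  k=4
[1,7] S\(S\N)  >  k=2
[0,7] S  <  k=1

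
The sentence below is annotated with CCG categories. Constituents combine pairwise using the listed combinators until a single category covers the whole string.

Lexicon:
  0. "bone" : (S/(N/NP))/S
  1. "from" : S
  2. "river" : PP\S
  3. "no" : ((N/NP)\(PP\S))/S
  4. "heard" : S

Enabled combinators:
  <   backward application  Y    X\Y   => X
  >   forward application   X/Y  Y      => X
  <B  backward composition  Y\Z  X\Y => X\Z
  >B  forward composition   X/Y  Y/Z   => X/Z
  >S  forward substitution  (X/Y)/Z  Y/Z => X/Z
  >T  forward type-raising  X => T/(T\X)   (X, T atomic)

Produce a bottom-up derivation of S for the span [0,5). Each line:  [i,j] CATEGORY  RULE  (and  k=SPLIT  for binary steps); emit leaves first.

[0,1] (S/(N/NP))/S  lex  "bone"
[1,2] S  lex  "from"
[0,2] S/(N/NP)  >  k=1
[2,3] PP\S  lex  "river"
[3,4] ((N/NP)\(PP\S))/S  lex  "no"
[4,5] S  lex  "heard"
[3,5] (N/NP)\(PP\S)  >  k=4
[2,5] N/NP  <  k=3
[0,5] S  >  k=2

[0,5] S   >
  [0,2] S/(N/NP)   >
    [0,1] "bone" : (S/(N/NP))/S
    [1,2] "from" : S
  [2,5] N/NP   <
    [2,3] "river" : PP\S
    [3,5] (N/NP)\(PP\S)   >
      [3,4] "no" : ((N/NP)\(PP\S))/S
      [4,5] "heard" : S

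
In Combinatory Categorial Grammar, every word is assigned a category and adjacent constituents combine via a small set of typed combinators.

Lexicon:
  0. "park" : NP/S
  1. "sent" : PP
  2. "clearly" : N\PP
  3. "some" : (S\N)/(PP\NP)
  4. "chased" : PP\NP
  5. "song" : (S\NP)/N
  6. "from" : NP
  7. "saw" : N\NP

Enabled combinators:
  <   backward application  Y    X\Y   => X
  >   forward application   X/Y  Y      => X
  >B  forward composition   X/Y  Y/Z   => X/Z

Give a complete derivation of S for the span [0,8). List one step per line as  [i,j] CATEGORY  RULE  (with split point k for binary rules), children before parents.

[0,8] S   <
  [0,5] NP   >
    [0,1] "park" : NP/S
    [1,5] S   <
      [1,3] N   <
        [1,2] "sent" : PP
        [2,3] "clearly" : N\PP
      [3,5] S\N   >
        [3,4] "some" : (S\N)/(PP\NP)
        [4,5] "chased" : PP\NP
  [5,8] S\NP   >
    [5,6] "song" : (S\NP)/N
    [6,8] N   <
      [6,7] "from" : NP
      [7,8] "saw" : N\NP

[0,1] NP/S  lex  "park"
[1,2] PP  lex  "sent"
[2,3] N\PP  lex  "clearly"
[1,3] N  <  k=2
[3,4] (S\N)/(PP\NP)  lex  "some"
[4,5] PP\NP  lex  "chased"
[3,5] S\N  >  k=4
[1,5] S  <  k=3
[0,5] NP  >  k=1
[5,6] (S\NP)/N  lex  "song"
[6,7] NP  lex  "from"
[7,8] N\NP  lex  "saw"
[6,8] N  <  k=7
[5,8] S\NP  >  k=6
[0,8] S  <  k=5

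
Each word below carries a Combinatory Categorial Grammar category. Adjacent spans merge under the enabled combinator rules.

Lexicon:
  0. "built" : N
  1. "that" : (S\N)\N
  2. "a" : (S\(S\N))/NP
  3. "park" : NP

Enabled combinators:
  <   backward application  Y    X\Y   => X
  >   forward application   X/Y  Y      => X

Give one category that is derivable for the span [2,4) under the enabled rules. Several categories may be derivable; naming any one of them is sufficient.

S\(S\N)

[0,4] S   <
  [0,2] S\N   <
    [0,1] "built" : N
    [1,2] "that" : (S\N)\N
  [2,4] S\(S\N)   >
    [2,3] "a" : (S\(S\N))/NP
    [3,4] "park" : NP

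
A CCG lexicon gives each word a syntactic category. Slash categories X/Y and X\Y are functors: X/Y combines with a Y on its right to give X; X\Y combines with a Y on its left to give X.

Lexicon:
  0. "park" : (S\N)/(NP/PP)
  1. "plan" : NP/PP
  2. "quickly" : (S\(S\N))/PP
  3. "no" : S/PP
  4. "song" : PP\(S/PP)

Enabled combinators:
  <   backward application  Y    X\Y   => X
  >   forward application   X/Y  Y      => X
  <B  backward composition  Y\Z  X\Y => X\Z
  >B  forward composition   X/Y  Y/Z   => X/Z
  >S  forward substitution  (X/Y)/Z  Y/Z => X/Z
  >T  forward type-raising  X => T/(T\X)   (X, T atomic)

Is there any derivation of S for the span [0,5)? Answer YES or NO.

[0,5] S   <
  [0,2] S\N   >
    [0,1] "park" : (S\N)/(NP/PP)
    [1,2] "plan" : NP/PP
  [2,5] S\(S\N)   >
    [2,3] "quickly" : (S\(S\N))/PP
    [3,5] PP   <
      [3,4] "no" : S/PP
      [4,5] "song" : PP\(S/PP)

YES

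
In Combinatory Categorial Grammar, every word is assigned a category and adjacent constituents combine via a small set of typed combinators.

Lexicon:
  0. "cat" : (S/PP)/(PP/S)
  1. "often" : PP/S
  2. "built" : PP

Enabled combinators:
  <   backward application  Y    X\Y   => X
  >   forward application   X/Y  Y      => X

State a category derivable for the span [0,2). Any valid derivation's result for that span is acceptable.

[0,3] S   >
  [0,2] S/PP   >
    [0,1] "cat" : (S/PP)/(PP/S)
    [1,2] "often" : PP/S
  [2,3] "built" : PP

S/PP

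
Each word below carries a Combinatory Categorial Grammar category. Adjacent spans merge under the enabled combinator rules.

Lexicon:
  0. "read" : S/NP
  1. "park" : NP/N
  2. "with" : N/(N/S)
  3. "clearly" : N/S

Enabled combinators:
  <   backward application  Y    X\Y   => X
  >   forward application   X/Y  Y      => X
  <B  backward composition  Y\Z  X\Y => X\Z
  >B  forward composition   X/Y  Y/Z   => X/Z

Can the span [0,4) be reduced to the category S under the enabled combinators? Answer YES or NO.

[0,4] S   >
  [0,2] S/N   >B
    [0,1] "read" : S/NP
    [1,2] "park" : NP/N
  [2,4] N   >
    [2,3] "with" : N/(N/S)
    [3,4] "clearly" : N/S

YES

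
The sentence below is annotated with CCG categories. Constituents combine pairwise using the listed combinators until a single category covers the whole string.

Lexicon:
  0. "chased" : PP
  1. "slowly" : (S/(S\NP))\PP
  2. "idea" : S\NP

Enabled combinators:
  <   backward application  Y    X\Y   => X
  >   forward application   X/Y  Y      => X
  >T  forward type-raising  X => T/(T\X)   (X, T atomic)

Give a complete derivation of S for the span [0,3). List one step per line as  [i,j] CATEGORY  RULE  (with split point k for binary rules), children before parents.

[0,3] S   >
  [0,2] S/(S\NP)   <
    [0,1] "chased" : PP
    [1,2] "slowly" : (S/(S\NP))\PP
  [2,3] "idea" : S\NP

[0,1] PP  lex  "chased"
[1,2] (S/(S\NP))\PP  lex  "slowly"
[0,2] S/(S\NP)  <  k=1
[2,3] S\NP  lex  "idea"
[0,3] S  >  k=2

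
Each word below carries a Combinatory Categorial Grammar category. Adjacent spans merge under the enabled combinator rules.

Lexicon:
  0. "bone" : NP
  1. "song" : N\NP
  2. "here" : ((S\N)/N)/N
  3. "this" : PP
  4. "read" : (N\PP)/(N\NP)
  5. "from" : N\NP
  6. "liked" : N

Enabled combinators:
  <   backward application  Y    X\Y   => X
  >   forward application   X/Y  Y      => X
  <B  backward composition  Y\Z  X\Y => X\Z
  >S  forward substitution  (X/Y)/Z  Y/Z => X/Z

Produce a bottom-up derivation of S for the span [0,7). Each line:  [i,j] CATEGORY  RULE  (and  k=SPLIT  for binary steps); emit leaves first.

[0,1] NP  lex  "bone"
[1,2] N\NP  lex  "song"
[0,2] N  <  k=1
[2,3] ((S\N)/N)/N  lex  "here"
[3,4] PP  lex  "this"
[4,5] (N\PP)/(N\NP)  lex  "read"
[5,6] N\NP  lex  "from"
[4,6] N\PP  >  k=5
[3,6] N  <  k=4
[2,6] (S\N)/N  >  k=3
[6,7] N  lex  "liked"
[2,7] S\N  >  k=6
[0,7] S  <  k=2

[0,7] S   <
  [0,2] N   <
    [0,1] "bone" : NP
    [1,2] "song" : N\NP
  [2,7] S\N   >
    [2,6] (S\N)/N   >
      [2,3] "here" : ((S\N)/N)/N
      [3,6] N   <
        [3,4] "this" : PP
        [4,6] N\PP   >
          [4,5] "read" : (N\PP)/(N\NP)
          [5,6] "from" : N\NP
    [6,7] "liked" : N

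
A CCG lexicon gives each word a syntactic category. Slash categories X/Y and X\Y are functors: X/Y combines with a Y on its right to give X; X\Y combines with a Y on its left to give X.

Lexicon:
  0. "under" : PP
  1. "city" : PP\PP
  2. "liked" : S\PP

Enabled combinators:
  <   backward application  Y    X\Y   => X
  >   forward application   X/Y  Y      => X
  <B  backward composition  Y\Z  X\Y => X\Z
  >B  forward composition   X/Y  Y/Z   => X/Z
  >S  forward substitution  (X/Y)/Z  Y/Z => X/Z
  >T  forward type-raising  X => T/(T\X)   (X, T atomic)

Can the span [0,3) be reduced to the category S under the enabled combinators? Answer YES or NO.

[0,3] S   <
  [0,1] "under" : PP
  [1,3] S\PP   <B
    [1,2] "city" : PP\PP
    [2,3] "liked" : S\PP

YES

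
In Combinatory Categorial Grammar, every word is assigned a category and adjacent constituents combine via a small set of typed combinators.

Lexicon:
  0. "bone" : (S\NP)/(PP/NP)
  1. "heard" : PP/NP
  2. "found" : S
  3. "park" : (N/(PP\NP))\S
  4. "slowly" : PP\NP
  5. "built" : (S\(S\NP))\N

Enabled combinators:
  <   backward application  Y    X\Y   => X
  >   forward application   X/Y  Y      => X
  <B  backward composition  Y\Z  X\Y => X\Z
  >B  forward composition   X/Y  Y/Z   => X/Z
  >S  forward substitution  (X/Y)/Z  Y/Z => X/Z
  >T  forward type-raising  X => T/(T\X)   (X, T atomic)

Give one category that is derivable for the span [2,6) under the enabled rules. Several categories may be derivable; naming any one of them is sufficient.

S\(S\NP)

[0,6] S   <
  [0,2] S\NP   >
    [0,1] "bone" : (S\NP)/(PP/NP)
    [1,2] "heard" : PP/NP
  [2,6] S\(S\NP)   <
    [2,5] N   >
      [2,4] N/(PP\NP)   <
        [2,3] "found" : S
        [3,4] "park" : (N/(PP\NP))\S
      [4,5] "slowly" : PP\NP
    [5,6] "built" : (S\(S\NP))\N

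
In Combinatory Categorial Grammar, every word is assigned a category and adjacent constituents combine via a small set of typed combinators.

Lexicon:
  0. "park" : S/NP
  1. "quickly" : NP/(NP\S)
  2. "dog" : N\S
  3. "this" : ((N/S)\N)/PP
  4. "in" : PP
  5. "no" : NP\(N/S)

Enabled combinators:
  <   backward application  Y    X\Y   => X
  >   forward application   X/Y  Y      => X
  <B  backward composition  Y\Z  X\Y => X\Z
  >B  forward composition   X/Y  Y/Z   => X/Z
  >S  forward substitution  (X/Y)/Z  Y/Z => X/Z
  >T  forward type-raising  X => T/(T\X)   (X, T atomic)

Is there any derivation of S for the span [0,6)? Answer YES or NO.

[0,6] S   >
  [0,1] "park" : S/NP
  [1,6] NP   >
    [1,2] "quickly" : NP/(NP\S)
    [2,6] NP\S   <B
      [2,3] "dog" : N\S
      [3,6] NP\N   <B
        [3,5] (N/S)\N   >
          [3,4] "this" : ((N/S)\N)/PP
          [4,5] "in" : PP
        [5,6] "no" : NP\(N/S)

YES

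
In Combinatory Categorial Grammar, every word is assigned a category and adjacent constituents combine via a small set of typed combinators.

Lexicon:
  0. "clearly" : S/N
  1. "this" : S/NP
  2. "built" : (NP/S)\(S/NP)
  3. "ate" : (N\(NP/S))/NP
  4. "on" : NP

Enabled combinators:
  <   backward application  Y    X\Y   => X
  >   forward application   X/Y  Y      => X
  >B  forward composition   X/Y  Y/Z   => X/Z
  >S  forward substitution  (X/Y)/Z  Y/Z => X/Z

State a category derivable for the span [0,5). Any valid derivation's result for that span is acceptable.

S

[0,5] S   >
  [0,1] "clearly" : S/N
  [1,5] N   <
    [1,3] NP/S   <
      [1,2] "this" : S/NP
      [2,3] "built" : (NP/S)\(S/NP)
    [3,5] N\(NP/S)   >
      [3,4] "ate" : (N\(NP/S))/NP
      [4,5] "on" : NP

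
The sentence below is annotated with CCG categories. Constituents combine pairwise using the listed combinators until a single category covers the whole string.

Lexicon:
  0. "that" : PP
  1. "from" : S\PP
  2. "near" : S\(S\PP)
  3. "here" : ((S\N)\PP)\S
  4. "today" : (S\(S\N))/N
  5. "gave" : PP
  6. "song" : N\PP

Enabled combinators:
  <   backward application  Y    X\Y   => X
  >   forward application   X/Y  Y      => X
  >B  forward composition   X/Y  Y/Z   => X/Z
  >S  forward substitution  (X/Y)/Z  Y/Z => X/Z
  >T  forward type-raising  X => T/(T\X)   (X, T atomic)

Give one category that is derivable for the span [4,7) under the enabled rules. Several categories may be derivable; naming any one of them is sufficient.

S\(S\N)

[0,7] S   <
  [0,4] S\N   <
    [0,1] "that" : PP
    [1,4] (S\N)\PP   <
      [1,3] S   <
        [1,2] "from" : S\PP
        [2,3] "near" : S\(S\PP)
      [3,4] "here" : ((S\N)\PP)\S
  [4,7] S\(S\N)   >
    [4,5] "today" : (S\(S\N))/N
    [5,7] N   <
      [5,6] "gave" : PP
      [6,7] "song" : N\PP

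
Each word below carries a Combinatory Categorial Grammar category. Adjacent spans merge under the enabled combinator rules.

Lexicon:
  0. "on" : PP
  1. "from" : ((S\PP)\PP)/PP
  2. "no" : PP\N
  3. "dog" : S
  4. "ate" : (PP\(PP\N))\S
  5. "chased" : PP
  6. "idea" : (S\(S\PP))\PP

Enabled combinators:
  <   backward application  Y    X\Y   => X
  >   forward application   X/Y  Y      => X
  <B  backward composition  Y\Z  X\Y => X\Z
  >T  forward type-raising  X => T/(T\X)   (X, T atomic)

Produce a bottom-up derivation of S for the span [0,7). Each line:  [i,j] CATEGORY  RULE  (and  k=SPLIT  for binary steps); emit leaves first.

[0,1] PP  lex  "on"
[1,2] ((S\PP)\PP)/PP  lex  "from"
[2,3] PP\N  lex  "no"
[3,4] S  lex  "dog"
[4,5] (PP\(PP\N))\S  lex  "ate"
[3,5] PP\(PP\N)  <  k=4
[2,5] PP  <  k=3
[1,5] (S\PP)\PP  >  k=2
[0,5] S\PP  <  k=1
[5,6] PP  lex  "chased"
[6,7] (S\(S\PP))\PP  lex  "idea"
[5,7] S\(S\PP)  <  k=6
[0,7] S  <  k=5

[0,7] S   <
  [0,5] S\PP   <
    [0,1] "on" : PP
    [1,5] (S\PP)\PP   >
      [1,2] "from" : ((S\PP)\PP)/PP
      [2,5] PP   <
        [2,3] "no" : PP\N
        [3,5] PP\(PP\N)   <
          [3,4] "dog" : S
          [4,5] "ate" : (PP\(PP\N))\S
  [5,7] S\(S\PP)   <
    [5,6] "chased" : PP
    [6,7] "idea" : (S\(S\PP))\PP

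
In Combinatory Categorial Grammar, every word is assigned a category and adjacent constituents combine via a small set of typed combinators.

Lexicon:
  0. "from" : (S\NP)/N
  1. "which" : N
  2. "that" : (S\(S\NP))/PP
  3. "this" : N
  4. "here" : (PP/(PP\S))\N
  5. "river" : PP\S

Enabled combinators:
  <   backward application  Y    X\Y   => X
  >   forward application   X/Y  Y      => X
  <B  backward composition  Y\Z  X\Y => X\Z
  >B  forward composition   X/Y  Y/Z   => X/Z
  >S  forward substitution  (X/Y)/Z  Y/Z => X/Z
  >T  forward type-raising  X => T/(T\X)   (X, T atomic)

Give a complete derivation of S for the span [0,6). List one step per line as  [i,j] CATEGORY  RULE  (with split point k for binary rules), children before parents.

[0,6] S   <
  [0,2] S\NP   >
    [0,1] "from" : (S\NP)/N
    [1,2] "which" : N
  [2,6] S\(S\NP)   >
    [2,3] "that" : (S\(S\NP))/PP
    [3,6] PP   >
      [3,5] PP/(PP\S)   <
        [3,4] "this" : N
        [4,5] "here" : (PP/(PP\S))\N
      [5,6] "river" : PP\S

[0,1] (S\NP)/N  lex  "from"
[1,2] N  lex  "which"
[0,2] S\NP  >  k=1
[2,3] (S\(S\NP))/PP  lex  "that"
[3,4] N  lex  "this"
[4,5] (PP/(PP\S))\N  lex  "here"
[3,5] PP/(PP\S)  <  k=4
[5,6] PP\S  lex  "river"
[3,6] PP  >  k=5
[2,6] S\(S\NP)  >  k=3
[0,6] S  <  k=2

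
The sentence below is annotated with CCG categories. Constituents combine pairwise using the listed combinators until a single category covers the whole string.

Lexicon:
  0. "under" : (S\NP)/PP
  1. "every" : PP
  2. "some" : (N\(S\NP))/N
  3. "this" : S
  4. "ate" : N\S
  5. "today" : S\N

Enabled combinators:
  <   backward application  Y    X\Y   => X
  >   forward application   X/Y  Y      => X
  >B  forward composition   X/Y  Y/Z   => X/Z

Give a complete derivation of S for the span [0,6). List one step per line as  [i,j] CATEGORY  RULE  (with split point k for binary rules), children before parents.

[0,1] (S\NP)/PP  lex  "under"
[1,2] PP  lex  "every"
[0,2] S\NP  >  k=1
[2,3] (N\(S\NP))/N  lex  "some"
[3,4] S  lex  "this"
[4,5] N\S  lex  "ate"
[3,5] N  <  k=4
[2,5] N\(S\NP)  >  k=3
[0,5] N  <  k=2
[5,6] S\N  lex  "today"
[0,6] S  <  k=5

[0,6] S   <
  [0,5] N   <
    [0,2] S\NP   >
      [0,1] "under" : (S\NP)/PP
      [1,2] "every" : PP
    [2,5] N\(S\NP)   >
      [2,3] "some" : (N\(S\NP))/N
      [3,5] N   <
        [3,4] "this" : S
        [4,5] "ate" : N\S
  [5,6] "today" : S\N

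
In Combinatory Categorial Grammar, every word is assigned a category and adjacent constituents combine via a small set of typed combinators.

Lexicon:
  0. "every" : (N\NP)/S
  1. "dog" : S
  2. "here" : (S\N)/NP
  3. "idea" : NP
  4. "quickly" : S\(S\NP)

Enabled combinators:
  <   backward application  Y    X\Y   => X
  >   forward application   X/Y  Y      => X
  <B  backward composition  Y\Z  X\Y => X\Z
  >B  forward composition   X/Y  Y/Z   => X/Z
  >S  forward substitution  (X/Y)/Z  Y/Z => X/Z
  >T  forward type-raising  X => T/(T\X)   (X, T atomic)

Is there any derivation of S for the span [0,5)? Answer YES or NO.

YES

[0,5] S   <
  [0,4] S\NP   <B
    [0,2] N\NP   >
      [0,1] "every" : (N\NP)/S
      [1,2] "dog" : S
    [2,4] S\N   >
      [2,3] "here" : (S\N)/NP
      [3,4] "idea" : NP
  [4,5] "quickly" : S\(S\NP)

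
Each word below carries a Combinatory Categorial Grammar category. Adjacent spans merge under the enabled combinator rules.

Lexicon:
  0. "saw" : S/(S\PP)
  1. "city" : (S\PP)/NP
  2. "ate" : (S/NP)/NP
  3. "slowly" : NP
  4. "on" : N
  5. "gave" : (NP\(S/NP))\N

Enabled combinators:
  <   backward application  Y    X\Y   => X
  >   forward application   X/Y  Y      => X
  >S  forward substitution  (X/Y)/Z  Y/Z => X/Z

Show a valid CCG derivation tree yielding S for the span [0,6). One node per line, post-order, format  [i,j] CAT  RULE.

[0,6] S   >
  [0,1] "saw" : S/(S\PP)
  [1,6] S\PP   >
    [1,2] "city" : (S\PP)/NP
    [2,6] NP   <
      [2,4] S/NP   >
        [2,3] "ate" : (S/NP)/NP
        [3,4] "slowly" : NP
      [4,6] NP\(S/NP)   <
        [4,5] "on" : N
        [5,6] "gave" : (NP\(S/NP))\N

[0,1] S/(S\PP)  lex  "saw"
[1,2] (S\PP)/NP  lex  "city"
[2,3] (S/NP)/NP  lex  "ate"
[3,4] NP  lex  "slowly"
[2,4] S/NP  >  k=3
[4,5] N  lex  "on"
[5,6] (NP\(S/NP))\N  lex  "gave"
[4,6] NP\(S/NP)  <  k=5
[2,6] NP  <  k=4
[1,6] S\PP  >  k=2
[0,6] S  >  k=1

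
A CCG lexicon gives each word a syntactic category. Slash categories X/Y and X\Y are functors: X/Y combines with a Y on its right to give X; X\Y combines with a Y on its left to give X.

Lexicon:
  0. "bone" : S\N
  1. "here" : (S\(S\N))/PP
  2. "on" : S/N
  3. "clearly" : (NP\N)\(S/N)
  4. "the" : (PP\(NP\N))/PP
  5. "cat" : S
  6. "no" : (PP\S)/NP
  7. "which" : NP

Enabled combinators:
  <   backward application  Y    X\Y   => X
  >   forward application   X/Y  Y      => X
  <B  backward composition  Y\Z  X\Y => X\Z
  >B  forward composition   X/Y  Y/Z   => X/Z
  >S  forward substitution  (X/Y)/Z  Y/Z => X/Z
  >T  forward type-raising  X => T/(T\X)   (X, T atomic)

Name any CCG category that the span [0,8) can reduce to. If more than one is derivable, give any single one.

[0,8] S   <
  [0,1] "bone" : S\N
  [1,8] S\(S\N)   >
    [1,2] "here" : (S\(S\N))/PP
    [2,8] PP   <
      [2,4] NP\N   <
        [2,3] "on" : S/N
        [3,4] "clearly" : (NP\N)\(S/N)
      [4,8] PP\(NP\N)   >
        [4,5] "the" : (PP\(NP\N))/PP
        [5,8] PP   <
          [5,6] "cat" : S
          [6,8] PP\S   >
            [6,7] "no" : (PP\S)/NP
            [7,8] "which" : NP

S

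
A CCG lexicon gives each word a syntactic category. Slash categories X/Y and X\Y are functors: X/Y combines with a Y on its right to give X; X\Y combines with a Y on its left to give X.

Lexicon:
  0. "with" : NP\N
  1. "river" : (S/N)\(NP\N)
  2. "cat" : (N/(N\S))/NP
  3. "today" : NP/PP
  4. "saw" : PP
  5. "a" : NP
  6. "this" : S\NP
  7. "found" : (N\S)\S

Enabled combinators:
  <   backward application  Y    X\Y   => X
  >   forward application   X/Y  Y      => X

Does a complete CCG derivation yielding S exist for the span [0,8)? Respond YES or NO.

YES

[0,8] S   >
  [0,2] S/N   <
    [0,1] "with" : NP\N
    [1,2] "river" : (S/N)\(NP\N)
  [2,8] N   >
    [2,5] N/(N\S)   >
      [2,3] "cat" : (N/(N\S))/NP
      [3,5] NP   >
        [3,4] "today" : NP/PP
        [4,5] "saw" : PP
    [5,8] N\S   <
      [5,7] S   <
        [5,6] "a" : NP
        [6,7] "this" : S\NP
      [7,8] "found" : (N\S)\S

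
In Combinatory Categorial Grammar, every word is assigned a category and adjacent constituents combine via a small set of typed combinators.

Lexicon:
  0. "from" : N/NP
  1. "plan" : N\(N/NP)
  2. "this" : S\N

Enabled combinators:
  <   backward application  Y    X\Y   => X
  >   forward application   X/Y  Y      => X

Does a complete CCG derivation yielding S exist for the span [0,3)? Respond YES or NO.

[0,3] S   <
  [0,2] N   <
    [0,1] "from" : N/NP
    [1,2] "plan" : N\(N/NP)
  [2,3] "this" : S\N

YES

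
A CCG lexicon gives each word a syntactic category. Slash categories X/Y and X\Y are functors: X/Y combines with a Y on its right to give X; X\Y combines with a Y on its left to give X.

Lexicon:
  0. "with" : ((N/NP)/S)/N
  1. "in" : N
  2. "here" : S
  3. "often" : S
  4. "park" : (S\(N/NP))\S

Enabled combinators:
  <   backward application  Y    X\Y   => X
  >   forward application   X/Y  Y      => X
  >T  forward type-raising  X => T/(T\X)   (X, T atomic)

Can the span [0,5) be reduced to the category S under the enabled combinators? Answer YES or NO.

YES

[0,5] S   <
  [0,3] N/NP   >
    [0,2] (N/NP)/S   >
      [0,1] "with" : ((N/NP)/S)/N
      [1,2] "in" : N
    [2,3] "here" : S
  [3,5] S\(N/NP)   <
    [3,4] "often" : S
    [4,5] "park" : (S\(N/NP))\S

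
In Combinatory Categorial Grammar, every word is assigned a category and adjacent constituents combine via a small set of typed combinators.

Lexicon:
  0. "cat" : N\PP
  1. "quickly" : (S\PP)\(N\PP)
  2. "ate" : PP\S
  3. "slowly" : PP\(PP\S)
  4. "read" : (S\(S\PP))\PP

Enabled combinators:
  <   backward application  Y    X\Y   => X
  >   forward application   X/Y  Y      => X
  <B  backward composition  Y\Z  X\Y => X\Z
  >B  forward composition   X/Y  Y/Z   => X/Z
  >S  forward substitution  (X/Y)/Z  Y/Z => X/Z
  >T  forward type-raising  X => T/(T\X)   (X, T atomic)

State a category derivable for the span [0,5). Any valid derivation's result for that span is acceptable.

[0,5] S   <
  [0,2] S\PP   <
    [0,1] "cat" : N\PP
    [1,2] "quickly" : (S\PP)\(N\PP)
  [2,5] S\(S\PP)   <
    [2,4] PP   <
      [2,3] "ate" : PP\S
      [3,4] "slowly" : PP\(PP\S)
    [4,5] "read" : (S\(S\PP))\PP

S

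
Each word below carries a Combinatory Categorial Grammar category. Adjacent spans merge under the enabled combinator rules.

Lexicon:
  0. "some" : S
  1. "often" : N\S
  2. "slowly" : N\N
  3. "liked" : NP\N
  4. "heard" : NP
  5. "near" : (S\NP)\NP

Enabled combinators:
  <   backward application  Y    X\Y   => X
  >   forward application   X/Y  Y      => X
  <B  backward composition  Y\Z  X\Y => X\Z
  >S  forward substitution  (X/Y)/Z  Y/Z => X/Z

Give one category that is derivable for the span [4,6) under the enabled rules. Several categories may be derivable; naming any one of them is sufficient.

[0,6] S   <
  [0,2] N   <
    [0,1] "some" : S
    [1,2] "often" : N\S
  [2,6] S\N   <B
    [2,4] NP\N   <B
      [2,3] "slowly" : N\N
      [3,4] "liked" : NP\N
    [4,6] S\NP   <
      [4,5] "heard" : NP
      [5,6] "near" : (S\NP)\NP

S\NP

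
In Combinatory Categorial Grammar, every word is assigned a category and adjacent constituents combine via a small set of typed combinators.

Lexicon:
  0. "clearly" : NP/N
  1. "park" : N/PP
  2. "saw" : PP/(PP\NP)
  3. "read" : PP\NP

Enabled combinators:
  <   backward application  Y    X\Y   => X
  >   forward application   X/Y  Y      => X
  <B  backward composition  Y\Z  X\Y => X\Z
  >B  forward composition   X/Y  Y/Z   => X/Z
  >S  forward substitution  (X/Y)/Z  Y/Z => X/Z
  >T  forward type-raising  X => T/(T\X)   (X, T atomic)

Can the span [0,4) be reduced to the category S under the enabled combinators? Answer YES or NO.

NP/N N/PP PP/(PP\NP) PP\NP
CKY chart[0,4] = {N/(N\NP), NP, NP/(NP\NP), NP/(N\N), NP/(PP\PP), PP/(PP\NP), S/(S\NP)}; S ∉ chart

NO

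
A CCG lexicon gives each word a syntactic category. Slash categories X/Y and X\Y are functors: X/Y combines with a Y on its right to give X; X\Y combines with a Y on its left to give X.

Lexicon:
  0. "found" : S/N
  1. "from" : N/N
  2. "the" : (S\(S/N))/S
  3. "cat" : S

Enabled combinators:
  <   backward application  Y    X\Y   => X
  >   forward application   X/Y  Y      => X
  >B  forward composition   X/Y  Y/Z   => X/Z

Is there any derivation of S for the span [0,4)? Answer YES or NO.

[0,4] S   <
  [0,2] S/N   >B
    [0,1] "found" : S/N
    [1,2] "from" : N/N
  [2,4] S\(S/N)   >
    [2,3] "the" : (S\(S/N))/S
    [3,4] "cat" : S

YES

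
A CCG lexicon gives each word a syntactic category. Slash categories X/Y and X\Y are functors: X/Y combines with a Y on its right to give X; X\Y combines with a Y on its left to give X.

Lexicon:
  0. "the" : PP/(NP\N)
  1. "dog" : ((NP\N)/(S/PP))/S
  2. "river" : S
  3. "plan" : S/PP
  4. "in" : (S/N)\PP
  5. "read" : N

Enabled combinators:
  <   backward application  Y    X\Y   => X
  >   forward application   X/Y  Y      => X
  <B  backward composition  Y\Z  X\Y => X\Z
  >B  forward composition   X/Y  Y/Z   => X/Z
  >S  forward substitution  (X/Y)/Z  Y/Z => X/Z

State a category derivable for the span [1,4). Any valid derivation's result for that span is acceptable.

[0,6] S   >
  [0,5] S/N   <
    [0,4] PP   >
      [0,1] "the" : PP/(NP\N)
      [1,4] NP\N   >
        [1,3] (NP\N)/(S/PP)   >
          [1,2] "dog" : ((NP\N)/(S/PP))/S
          [2,3] "river" : S
        [3,4] "plan" : S/PP
    [4,5] "in" : (S/N)\PP
  [5,6] "read" : N

NP\N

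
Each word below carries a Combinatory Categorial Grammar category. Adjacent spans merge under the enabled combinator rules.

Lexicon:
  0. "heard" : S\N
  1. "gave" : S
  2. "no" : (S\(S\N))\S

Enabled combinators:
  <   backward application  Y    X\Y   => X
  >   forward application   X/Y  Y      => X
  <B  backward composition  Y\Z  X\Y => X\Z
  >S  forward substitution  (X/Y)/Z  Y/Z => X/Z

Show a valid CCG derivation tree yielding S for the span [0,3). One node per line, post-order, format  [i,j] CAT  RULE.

[0,1] S\N  lex  "heard"
[1,2] S  lex  "gave"
[2,3] (S\(S\N))\S  lex  "no"
[1,3] S\(S\N)  <  k=2
[0,3] S  <  k=1

[0,3] S   <
  [0,1] "heard" : S\N
  [1,3] S\(S\N)   <
    [1,2] "gave" : S
    [2,3] "no" : (S\(S\N))\S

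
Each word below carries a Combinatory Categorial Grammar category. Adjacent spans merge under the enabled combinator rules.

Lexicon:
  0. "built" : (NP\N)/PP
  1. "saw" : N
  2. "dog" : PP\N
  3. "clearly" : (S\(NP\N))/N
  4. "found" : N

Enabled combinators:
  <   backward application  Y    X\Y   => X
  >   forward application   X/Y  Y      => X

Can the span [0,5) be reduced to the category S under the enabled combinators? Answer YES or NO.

[0,5] S   <
  [0,3] NP\N   >
    [0,1] "built" : (NP\N)/PP
    [1,3] PP   <
      [1,2] "saw" : N
      [2,3] "dog" : PP\N
  [3,5] S\(NP\N)   >
    [3,4] "clearly" : (S\(NP\N))/N
    [4,5] "found" : N

YES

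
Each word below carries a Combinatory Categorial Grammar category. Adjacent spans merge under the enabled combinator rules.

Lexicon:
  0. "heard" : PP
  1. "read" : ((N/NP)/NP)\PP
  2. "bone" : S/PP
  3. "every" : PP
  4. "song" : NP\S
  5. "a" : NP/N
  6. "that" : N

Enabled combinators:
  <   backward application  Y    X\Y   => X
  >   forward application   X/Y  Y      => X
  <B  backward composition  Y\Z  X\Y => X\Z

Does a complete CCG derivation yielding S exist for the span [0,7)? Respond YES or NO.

NO

PP ((N/NP)/NP)\PP S/PP PP NP\S NP/N N
CKY chart[0,7] = {N}; S ∉ chart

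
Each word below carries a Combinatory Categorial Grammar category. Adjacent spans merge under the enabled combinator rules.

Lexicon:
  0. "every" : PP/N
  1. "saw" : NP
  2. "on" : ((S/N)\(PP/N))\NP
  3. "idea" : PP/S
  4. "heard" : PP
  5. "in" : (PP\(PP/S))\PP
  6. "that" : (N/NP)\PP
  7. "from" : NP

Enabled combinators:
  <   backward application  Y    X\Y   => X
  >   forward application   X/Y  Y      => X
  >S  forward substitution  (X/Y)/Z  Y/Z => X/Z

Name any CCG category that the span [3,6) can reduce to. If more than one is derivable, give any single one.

PP

[0,8] S   >
  [0,3] S/N   <
    [0,1] "every" : PP/N
    [1,3] (S/N)\(PP/N)   <
      [1,2] "saw" : NP
      [2,3] "on" : ((S/N)\(PP/N))\NP
  [3,8] N   >
    [3,7] N/NP   <
      [3,6] PP   <
        [3,4] "idea" : PP/S
        [4,6] PP\(PP/S)   <
          [4,5] "heard" : PP
          [5,6] "in" : (PP\(PP/S))\PP
      [6,7] "that" : (N/NP)\PP
    [7,8] "from" : NP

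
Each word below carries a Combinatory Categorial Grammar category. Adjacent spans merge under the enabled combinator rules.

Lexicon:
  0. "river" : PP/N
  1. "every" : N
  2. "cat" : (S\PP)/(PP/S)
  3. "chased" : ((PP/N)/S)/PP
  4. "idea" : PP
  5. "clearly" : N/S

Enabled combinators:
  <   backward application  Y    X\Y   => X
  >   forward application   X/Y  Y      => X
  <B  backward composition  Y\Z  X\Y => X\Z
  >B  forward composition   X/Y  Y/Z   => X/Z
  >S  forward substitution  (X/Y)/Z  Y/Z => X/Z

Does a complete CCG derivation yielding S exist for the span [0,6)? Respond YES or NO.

[0,6] S   <
  [0,2] PP   >
    [0,1] "river" : PP/N
    [1,2] "every" : N
  [2,6] S\PP   >
    [2,3] "cat" : (S\PP)/(PP/S)
    [3,6] PP/S   >S
      [3,5] (PP/N)/S   >
        [3,4] "chased" : ((PP/N)/S)/PP
        [4,5] "idea" : PP
      [5,6] "clearly" : N/S

YES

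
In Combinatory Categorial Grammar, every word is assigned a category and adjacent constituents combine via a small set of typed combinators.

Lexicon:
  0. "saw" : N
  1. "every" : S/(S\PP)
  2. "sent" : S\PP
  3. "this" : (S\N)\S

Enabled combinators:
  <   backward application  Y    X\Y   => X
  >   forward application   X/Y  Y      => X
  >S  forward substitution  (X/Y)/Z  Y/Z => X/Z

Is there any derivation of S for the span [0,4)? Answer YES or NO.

YES

[0,4] S   <
  [0,1] "saw" : N
  [1,4] S\N   <
    [1,3] S   >
      [1,2] "every" : S/(S\PP)
      [2,3] "sent" : S\PP
    [3,4] "this" : (S\N)\S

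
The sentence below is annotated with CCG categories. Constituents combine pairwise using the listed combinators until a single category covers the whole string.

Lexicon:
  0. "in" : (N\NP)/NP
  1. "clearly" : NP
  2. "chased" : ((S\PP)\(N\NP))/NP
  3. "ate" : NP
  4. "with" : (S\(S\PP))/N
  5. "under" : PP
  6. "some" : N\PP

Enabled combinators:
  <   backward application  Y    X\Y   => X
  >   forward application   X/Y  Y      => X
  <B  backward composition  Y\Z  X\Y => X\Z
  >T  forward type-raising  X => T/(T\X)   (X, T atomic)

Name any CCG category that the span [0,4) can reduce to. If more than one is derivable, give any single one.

[0,7] S   <
  [0,4] S\PP   <
    [0,2] N\NP   >
      [0,1] "in" : (N\NP)/NP
      [1,2] "clearly" : NP
    [2,4] (S\PP)\(N\NP)   >
      [2,3] "chased" : ((S\PP)\(N\NP))/NP
      [3,4] "ate" : NP
  [4,7] S\(S\PP)   >
    [4,5] "with" : (S\(S\PP))/N
    [5,7] N   <
      [5,6] "under" : PP
      [6,7] "some" : N\PP

S\PP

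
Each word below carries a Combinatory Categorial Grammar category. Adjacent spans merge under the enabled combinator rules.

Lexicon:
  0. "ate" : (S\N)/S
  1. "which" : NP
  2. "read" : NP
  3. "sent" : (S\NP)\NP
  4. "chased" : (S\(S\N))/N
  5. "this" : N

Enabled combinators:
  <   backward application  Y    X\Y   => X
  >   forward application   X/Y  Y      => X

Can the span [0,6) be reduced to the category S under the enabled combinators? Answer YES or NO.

[0,6] S   <
  [0,4] S\N   >
    [0,1] "ate" : (S\N)/S
    [1,4] S   <
      [1,2] "which" : NP
      [2,4] S\NP   <
        [2,3] "read" : NP
        [3,4] "sent" : (S\NP)\NP
  [4,6] S\(S\N)   >
    [4,5] "chased" : (S\(S\N))/N
    [5,6] "this" : N

YES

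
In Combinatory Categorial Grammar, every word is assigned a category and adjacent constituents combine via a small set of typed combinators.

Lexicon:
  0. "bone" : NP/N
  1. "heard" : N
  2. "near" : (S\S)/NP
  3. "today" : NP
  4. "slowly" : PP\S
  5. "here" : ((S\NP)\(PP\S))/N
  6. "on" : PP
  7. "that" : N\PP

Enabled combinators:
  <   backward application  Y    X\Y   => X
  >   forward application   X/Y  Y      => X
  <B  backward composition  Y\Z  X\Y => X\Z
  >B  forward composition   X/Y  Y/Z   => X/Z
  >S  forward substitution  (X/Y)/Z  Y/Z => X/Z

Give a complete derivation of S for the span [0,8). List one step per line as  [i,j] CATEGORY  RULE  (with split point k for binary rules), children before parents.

[0,1] NP/N  lex  "bone"
[1,2] N  lex  "heard"
[0,2] NP  >  k=1
[2,3] (S\S)/NP  lex  "near"
[3,4] NP  lex  "today"
[2,4] S\S  >  k=3
[4,5] PP\S  lex  "slowly"
[2,5] PP\S  <B  k=4
[5,6] ((S\NP)\(PP\S))/N  lex  "here"
[6,7] PP  lex  "on"
[7,8] N\PP  lex  "that"
[6,8] N  <  k=7
[5,8] (S\NP)\(PP\S)  >  k=6
[2,8] S\NP  <  k=5
[0,8] S  <  k=2

[0,8] S   <
  [0,2] NP   >
    [0,1] "bone" : NP/N
    [1,2] "heard" : N
  [2,8] S\NP   <
    [2,5] PP\S   <B
      [2,4] S\S   >
        [2,3] "near" : (S\S)/NP
        [3,4] "today" : NP
      [4,5] "slowly" : PP\S
    [5,8] (S\NP)\(PP\S)   >
      [5,6] "here" : ((S\NP)\(PP\S))/N
      [6,8] N   <
        [6,7] "on" : PP
        [7,8] "that" : N\PP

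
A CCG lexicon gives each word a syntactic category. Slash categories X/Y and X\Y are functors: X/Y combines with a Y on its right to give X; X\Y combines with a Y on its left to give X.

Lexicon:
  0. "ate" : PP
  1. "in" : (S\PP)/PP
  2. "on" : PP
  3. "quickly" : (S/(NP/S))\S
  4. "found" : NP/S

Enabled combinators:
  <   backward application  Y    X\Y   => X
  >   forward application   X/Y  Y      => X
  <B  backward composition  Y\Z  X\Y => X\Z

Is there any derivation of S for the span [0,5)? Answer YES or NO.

YES

[0,5] S   >
  [0,4] S/(NP/S)   <
    [0,3] S   <
      [0,1] "ate" : PP
      [1,3] S\PP   >
        [1,2] "in" : (S\PP)/PP
        [2,3] "on" : PP
    [3,4] "quickly" : (S/(NP/S))\S
  [4,5] "found" : NP/S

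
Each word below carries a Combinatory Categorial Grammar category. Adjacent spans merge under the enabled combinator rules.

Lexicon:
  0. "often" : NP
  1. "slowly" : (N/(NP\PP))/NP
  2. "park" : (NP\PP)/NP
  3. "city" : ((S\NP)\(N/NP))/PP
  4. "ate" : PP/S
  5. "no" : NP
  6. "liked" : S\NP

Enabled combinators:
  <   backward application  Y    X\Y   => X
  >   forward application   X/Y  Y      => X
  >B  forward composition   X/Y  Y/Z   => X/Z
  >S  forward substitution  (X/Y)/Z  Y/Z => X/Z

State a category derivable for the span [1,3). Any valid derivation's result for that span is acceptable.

[0,7] S   <
  [0,1] "often" : NP
  [1,7] S\NP   <
    [1,3] N/NP   >S
      [1,2] "slowly" : (N/(NP\PP))/NP
      [2,3] "park" : (NP\PP)/NP
    [3,7] (S\NP)\(N/NP)   >
      [3,4] "city" : ((S\NP)\(N/NP))/PP
      [4,7] PP   >
        [4,5] "ate" : PP/S
        [5,7] S   <
          [5,6] "no" : NP
          [6,7] "liked" : S\NP

N/NP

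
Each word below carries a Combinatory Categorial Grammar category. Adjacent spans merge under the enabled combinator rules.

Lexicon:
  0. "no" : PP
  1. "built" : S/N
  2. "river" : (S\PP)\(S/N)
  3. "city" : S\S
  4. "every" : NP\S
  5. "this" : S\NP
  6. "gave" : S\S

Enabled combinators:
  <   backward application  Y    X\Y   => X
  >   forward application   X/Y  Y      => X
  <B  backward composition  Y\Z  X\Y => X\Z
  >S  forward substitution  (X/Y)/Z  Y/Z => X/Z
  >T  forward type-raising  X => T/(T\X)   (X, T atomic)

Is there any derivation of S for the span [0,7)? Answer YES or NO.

YES

[0,7] S   <
  [0,5] NP   <
    [0,3] S   <
      [0,1] "no" : PP
      [1,3] S\PP   <
        [1,2] "built" : S/N
        [2,3] "river" : (S\PP)\(S/N)
    [3,5] NP\S   <B
      [3,4] "city" : S\S
      [4,5] "every" : NP\S
  [5,7] S\NP   <B
    [5,6] "this" : S\NP
    [6,7] "gave" : S\S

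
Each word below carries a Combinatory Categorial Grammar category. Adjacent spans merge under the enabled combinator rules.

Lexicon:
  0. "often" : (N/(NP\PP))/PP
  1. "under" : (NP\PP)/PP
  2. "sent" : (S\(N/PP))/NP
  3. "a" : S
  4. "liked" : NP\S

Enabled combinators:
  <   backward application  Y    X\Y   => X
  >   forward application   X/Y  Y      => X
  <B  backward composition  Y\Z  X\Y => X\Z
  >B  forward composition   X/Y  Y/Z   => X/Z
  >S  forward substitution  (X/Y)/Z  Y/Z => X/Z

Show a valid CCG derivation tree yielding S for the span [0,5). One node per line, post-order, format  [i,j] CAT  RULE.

[0,1] (N/(NP\PP))/PP  lex  "often"
[1,2] (NP\PP)/PP  lex  "under"
[0,2] N/PP  >S  k=1
[2,3] (S\(N/PP))/NP  lex  "sent"
[3,4] S  lex  "a"
[4,5] NP\S  lex  "liked"
[3,5] NP  <  k=4
[2,5] S\(N/PP)  >  k=3
[0,5] S  <  k=2

[0,5] S   <
  [0,2] N/PP   >S
    [0,1] "often" : (N/(NP\PP))/PP
    [1,2] "under" : (NP\PP)/PP
  [2,5] S\(N/PP)   >
    [2,3] "sent" : (S\(N/PP))/NP
    [3,5] NP   <
      [3,4] "a" : S
      [4,5] "liked" : NP\S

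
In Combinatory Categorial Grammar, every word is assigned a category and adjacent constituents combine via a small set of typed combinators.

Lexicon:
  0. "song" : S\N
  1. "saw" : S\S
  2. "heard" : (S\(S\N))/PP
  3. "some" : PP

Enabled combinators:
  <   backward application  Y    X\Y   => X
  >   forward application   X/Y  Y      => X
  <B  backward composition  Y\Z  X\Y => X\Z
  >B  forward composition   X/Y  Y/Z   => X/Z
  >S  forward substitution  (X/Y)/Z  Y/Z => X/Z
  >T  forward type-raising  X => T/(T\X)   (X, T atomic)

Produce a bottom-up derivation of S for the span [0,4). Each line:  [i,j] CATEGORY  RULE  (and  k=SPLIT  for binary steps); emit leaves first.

[0,4] S   <
  [0,2] S\N   <B
    [0,1] "song" : S\N
    [1,2] "saw" : S\S
  [2,4] S\(S\N)   >
    [2,3] "heard" : (S\(S\N))/PP
    [3,4] "some" : PP

[0,1] S\N  lex  "song"
[1,2] S\S  lex  "saw"
[0,2] S\N  <B  k=1
[2,3] (S\(S\N))/PP  lex  "heard"
[3,4] PP  lex  "some"
[2,4] S\(S\N)  >  k=3
[0,4] S  <  k=2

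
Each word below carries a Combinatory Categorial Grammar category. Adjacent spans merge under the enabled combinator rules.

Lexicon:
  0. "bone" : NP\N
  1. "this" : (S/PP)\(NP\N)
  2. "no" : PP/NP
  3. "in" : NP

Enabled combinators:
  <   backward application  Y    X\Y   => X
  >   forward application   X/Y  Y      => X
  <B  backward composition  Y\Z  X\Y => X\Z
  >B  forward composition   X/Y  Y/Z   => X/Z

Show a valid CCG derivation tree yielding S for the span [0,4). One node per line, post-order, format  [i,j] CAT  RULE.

[0,1] NP\N  lex  "bone"
[1,2] (S/PP)\(NP\N)  lex  "this"
[0,2] S/PP  <  k=1
[2,3] PP/NP  lex  "no"
[3,4] NP  lex  "in"
[2,4] PP  >  k=3
[0,4] S  >  k=2

[0,4] S   >
  [0,2] S/PP   <
    [0,1] "bone" : NP\N
    [1,2] "this" : (S/PP)\(NP\N)
  [2,4] PP   >
    [2,3] "no" : PP/NP
    [3,4] "in" : NP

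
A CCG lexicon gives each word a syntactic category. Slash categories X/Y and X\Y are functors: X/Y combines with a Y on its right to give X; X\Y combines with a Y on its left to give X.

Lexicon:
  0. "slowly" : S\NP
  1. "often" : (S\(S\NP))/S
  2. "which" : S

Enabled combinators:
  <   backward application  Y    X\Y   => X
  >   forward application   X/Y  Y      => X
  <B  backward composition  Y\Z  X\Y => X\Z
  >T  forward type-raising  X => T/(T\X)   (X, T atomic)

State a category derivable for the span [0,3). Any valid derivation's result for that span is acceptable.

S

[0,3] S   <
  [0,1] "slowly" : S\NP
  [1,3] S\(S\NP)   >
    [1,2] "often" : (S\(S\NP))/S
    [2,3] "which" : S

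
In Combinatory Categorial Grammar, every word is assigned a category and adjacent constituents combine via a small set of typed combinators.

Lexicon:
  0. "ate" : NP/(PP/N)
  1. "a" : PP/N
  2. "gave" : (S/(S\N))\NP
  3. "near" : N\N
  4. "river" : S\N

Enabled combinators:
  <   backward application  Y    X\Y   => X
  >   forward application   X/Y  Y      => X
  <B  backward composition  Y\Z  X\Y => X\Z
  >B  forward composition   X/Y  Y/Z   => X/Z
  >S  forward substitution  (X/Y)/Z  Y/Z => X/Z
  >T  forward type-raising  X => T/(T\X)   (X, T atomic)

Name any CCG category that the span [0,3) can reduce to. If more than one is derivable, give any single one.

S/(S\N)

[0,5] S   >
  [0,3] S/(S\N)   <
    [0,2] NP   >
      [0,1] "ate" : NP/(PP/N)
      [1,2] "a" : PP/N
    [2,3] "gave" : (S/(S\N))\NP
  [3,5] S\N   <B
    [3,4] "near" : N\N
    [4,5] "river" : S\N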